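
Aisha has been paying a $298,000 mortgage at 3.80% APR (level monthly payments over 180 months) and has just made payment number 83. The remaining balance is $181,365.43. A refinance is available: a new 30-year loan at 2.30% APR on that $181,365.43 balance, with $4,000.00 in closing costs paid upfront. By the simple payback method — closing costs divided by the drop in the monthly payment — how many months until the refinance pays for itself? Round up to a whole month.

Current payment = 298,000 × 3.8%/12 / (1 − (1+0.0031667)^−180) = $2,174.52.
Refinanced payment = 181,365.43 × 0.0019167 / (1 − (1+0.0019167)^−360) = $697.90.
Monthly savings = $2,174.52 − $697.90 = $1,476.62.
Break-even = $4,000.00 / $1,476.62 = 2.71 → 3 months.

3 months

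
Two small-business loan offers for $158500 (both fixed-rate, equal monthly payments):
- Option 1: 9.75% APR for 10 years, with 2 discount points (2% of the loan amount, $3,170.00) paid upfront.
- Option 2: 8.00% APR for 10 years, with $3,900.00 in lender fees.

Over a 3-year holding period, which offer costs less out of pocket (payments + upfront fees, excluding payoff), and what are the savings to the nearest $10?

Option 1: at 9.75% the monthly rate is 0.0081250, so the payment is 158,500 × 0.0081250 / (1 − 1.0081250^−120) = $2,072.71.
Option 2: at 8.00% the monthly rate is 0.0066667, so the payment is 158,500 × 0.0066667 / (1 − 1.0066667^−120) = $1,923.04.
Over 36 months: Option 1 costs 36 × $2,072.71 + $3,170.00 = $77,787.56; Option 2 costs 36 × $1,923.04 + $3,900.00 = $73,129.44.
Option 2 is cheaper by $77,787.56 − $73,129.44 = $4,658.12.

Option 2 by $4,660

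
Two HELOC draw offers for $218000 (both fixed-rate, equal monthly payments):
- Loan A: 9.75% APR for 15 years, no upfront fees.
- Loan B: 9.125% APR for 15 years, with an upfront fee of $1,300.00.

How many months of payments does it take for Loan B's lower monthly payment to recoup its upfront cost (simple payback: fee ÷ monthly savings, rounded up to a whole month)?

Loan A: at 9.75% the monthly rate is 0.0081250, so the payment is 218,000 × 0.0081250 / (1 − 1.0081250^−180) = $2,309.41.
Loan B: at 9.125% the monthly rate is 0.0076042, so the payment is 218,000 × 0.0076042 / (1 − 1.0076042^−180) = $2,227.34.
Monthly savings = $2,309.41 − $2,227.34 = $82.07.
Break-even = $1,300.00 / $82.07 = 15.84 → 16 months.

16 months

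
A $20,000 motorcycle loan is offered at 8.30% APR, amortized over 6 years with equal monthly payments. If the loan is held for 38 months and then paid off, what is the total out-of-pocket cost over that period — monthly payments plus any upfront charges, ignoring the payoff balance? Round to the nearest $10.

Monthly rate = 8.3%/12 = 0.0069167; payment = 20,000 × 0.0069167 / (1 − (1+0.0069167)^−72) = $353.60.
Total outlay = 38 × $353.60 = $13,436.80.

$13,440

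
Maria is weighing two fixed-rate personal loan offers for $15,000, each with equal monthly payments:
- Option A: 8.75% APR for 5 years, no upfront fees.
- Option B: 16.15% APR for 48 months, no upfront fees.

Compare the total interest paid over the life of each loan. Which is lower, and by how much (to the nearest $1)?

Option A by $1,887

Option A: monthly rate = 8.75%/12 = 0.0072917; payment = 15,000 × 0.0072917 / (1 − (1+0.0072917)^−60) = $309.56.
Total interest on Option A = 60 × $309.56 − $15,000 = $3,573.60.
Option B: monthly rate = 16.15%/12 = 0.0134583; payment = 15,000 × 0.0134583 / (1 − (1+0.0134583)^−48) = $426.26.
Total interest on Option B = 48 × $426.26 − $15,000 = $5,460.48.
Option A is lower by $1,886.88.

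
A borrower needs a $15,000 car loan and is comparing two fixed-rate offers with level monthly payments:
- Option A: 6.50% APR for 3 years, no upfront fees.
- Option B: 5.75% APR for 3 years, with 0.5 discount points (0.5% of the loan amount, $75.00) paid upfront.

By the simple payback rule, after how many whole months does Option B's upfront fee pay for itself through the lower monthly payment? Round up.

Option A: monthly rate = 6.5%/12 = 0.0054167; payment = 15,000 × 0.0054167 / (1 − (1+0.0054167)^−36) = $459.74.
Option B: at 5.75% the monthly rate is 0.0047917, so the payment is 15,000 × 0.0047917 / (1 − 1.0047917^−36) = $454.63.
Monthly savings = $459.74 − $454.63 = $5.11.
Break-even = $75.00 / $5.11 = 14.68 → 15 months.

15 months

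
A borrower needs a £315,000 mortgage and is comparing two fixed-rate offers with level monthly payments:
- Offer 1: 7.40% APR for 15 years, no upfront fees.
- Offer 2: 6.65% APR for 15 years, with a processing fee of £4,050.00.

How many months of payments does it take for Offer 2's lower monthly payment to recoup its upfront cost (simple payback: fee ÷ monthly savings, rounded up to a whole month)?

31 months

Offer 1: at 7.40% the monthly rate is 0.0061667, so the payment is 315,000 × 0.0061667 / (1 − 1.0061667^−180) = £2,902.22.
Offer 2: monthly rate = 6.65%/12 = 0.0055417; payment = 315,000 × 0.0055417 / (1 − (1+0.0055417)^−180) = £2,770.03.
Monthly savings = £2,902.22 − £2,770.03 = £132.19.
Break-even = £4,050.00 / £132.19 = 30.64 → 31 months.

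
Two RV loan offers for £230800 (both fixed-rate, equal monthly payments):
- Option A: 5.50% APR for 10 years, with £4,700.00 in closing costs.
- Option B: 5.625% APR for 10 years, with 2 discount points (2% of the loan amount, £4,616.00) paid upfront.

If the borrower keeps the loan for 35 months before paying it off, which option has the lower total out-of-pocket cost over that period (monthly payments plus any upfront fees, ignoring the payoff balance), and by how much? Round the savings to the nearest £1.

Option A: monthly rate = 5.5%/12 = 0.0045833; payment = 230,800 × 0.0045833 / (1 − (1+0.0045833)^−120) = £2,504.79.
Option B: monthly rate = 5.625%/12 = 0.0046875; payment = 230,800 × 0.0046875 / (1 − (1+0.0046875)^−120) = £2,519.11.
Over 35 months: Option A costs 35 × £2,504.79 + £4,700.00 = £92,367.65; Option B costs 35 × £2,519.11 + £4,616.00 = £92,784.85.
Option A is cheaper by £92,784.85 − £92,367.65 = £417.20.

Option A by £417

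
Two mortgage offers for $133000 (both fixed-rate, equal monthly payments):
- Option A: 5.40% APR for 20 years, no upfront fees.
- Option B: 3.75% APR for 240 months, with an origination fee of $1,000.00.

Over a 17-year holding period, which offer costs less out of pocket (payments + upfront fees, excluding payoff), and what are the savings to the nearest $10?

Option B by $23,250

Option A: at 5.40% the monthly rate is 0.0045000, so the payment is 133,000 × 0.0045000 / (1 − 1.0045000^−240) = $907.39.
Option B: monthly rate = 3.75%/12 = 0.0031250; payment = 133,000 × 0.0031250 / (1 − (1+0.0031250)^−240) = $788.54.
Over 204 months: Option A costs 204 × $907.39 = $185,107.56; Option B costs 204 × $788.54 + $1,000.00 = $161,862.16.
Option B is cheaper by $185,107.56 − $161,862.16 = $23,245.40.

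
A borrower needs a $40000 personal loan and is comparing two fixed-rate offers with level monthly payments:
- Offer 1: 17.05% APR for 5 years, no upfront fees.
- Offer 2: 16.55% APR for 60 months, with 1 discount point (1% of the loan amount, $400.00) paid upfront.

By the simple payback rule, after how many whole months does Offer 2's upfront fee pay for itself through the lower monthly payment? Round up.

38 months

Offer 1: monthly rate = 17.05%/12 = 0.0142083; payment = 40,000 × 0.0142083 / (1 − (1+0.0142083)^−60) = $995.18.
Offer 2: monthly rate = 16.55%/12 = 0.0137917; payment = 40,000 × 0.0137917 / (1 − (1+0.0137917)^−60) = $984.45.
Monthly savings = $995.18 − $984.45 = $10.73.
Break-even = $400.00 / $10.73 = 37.28 → 38 months.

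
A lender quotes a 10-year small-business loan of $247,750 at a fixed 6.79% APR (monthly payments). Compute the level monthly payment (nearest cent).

Monthly rate = 6.79%/12 = 0.0056583; payment = 247,750 × 0.0056583 / (1 − (1+0.0056583)^−120) = $2,849.84.

$2,849.84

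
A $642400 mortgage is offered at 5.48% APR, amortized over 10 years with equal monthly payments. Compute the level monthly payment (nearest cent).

$6,965.36

At 5.48% the monthly rate is 0.0045667, so the payment is 642,400 × 0.0045667 / (1 − 1.0045667^−120) = $6,965.36.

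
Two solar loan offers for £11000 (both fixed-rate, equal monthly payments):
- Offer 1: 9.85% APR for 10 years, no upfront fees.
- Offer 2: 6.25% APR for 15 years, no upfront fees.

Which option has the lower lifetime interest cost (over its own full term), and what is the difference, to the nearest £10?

Offer 2 by £360

Offer 1: monthly rate = 9.85%/12 = 0.0082083; payment = 11,000 × 0.0082083 / (1 − (1+0.0082083)^−120) = £144.45.
Total interest on Offer 1 = 120 × £144.45 − £11,000 = £6,334.00.
Offer 2: monthly rate = 6.25%/12 = 0.0052083; payment = 11,000 × 0.0052083 / (1 − (1+0.0052083)^−180) = £94.32.
Total interest on Offer 2 = 180 × £94.32 − £11,000 = £5,977.60.
Offer 2 is lower by £356.40.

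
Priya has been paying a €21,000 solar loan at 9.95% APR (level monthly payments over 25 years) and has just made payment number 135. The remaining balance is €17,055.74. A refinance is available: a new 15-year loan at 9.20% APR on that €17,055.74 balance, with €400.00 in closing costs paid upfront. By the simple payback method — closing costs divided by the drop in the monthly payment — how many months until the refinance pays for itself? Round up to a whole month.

27 months

Current payment = 21,000 × 9.95%/12 / (1 − (1+0.0082917)^−300) = €190.09.
Refinanced payment = 17,055.74 × 0.0076667 / (1 − (1+0.0076667)^−180) = €175.03.
Monthly savings = €190.09 − €175.03 = €15.06.
Break-even = €400.00 / €15.06 = 26.56 → 27 months.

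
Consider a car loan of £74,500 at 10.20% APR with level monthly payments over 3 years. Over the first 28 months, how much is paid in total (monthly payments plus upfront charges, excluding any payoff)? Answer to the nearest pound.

At 10.20% the monthly rate is 0.0085000, so the payment is 74,500 × 0.0085000 / (1 − 1.0085000^−36) = £2,410.91.
Total outlay = 28 × £2,410.91 = £67,505.48.

£67,505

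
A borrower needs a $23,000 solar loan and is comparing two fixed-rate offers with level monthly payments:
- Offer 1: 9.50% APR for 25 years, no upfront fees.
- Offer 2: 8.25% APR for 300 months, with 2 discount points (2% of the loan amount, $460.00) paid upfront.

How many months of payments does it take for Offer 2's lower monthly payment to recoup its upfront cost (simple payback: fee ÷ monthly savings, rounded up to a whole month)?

Offer 1: at 9.50% the monthly rate is 0.0079167, so the payment is 23,000 × 0.0079167 / (1 − 1.0079167^−300) = $200.95.
Offer 2: monthly rate = 8.25%/12 = 0.0068750; payment = 23,000 × 0.0068750 / (1 − (1+0.0068750)^−300) = $181.34.
Monthly savings = $200.95 − $181.34 = $19.61.
Break-even = $460.00 / $19.61 = 23.46 → 24 months.

24 months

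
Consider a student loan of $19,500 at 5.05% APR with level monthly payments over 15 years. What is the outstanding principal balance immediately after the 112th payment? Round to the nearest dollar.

$9,132

With monthly rate i = 5.05%/12 = 0.0042083, the balance after k of n payments is P · [(1+i)^n − (1+i)^k] / [(1+i)^n − 1].
(1+0.0042083)^180 = 2.12954971 and (1+0.0042083)^112 = 1.60054524, so the balance is 19,500 × (2.12954971 − 1.60054524) / (2.12954971 − 1) = $9,132.48.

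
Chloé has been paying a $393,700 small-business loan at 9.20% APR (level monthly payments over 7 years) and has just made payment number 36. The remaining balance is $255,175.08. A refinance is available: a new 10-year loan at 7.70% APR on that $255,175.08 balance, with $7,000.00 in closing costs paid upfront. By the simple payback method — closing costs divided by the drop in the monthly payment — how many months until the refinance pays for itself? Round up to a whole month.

Current payment = 393,700 × 9.2%/12 / (1 − (1+0.0076667)^−84) = $6,374.30.
Refinanced payment = 255,175.08 × 0.0064167 / (1 − (1+0.0064167)^−120) = $3,055.68.
Monthly savings = $6,374.30 − $3,055.68 = $3,318.62.
Break-even = $7,000.00 / $3,318.62 = 2.11 → 3 months.

3 months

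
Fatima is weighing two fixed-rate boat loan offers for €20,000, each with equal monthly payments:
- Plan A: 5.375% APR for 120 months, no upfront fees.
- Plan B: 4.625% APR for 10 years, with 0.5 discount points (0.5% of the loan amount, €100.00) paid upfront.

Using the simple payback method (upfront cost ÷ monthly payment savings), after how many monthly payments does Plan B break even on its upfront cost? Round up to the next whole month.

14 months

Plan A: at 5.375% the monthly rate is 0.0044792, so the payment is 20,000 × 0.0044792 / (1 − 1.0044792^−120) = €215.82.
Plan B: at 4.625% the monthly rate is 0.0038542, so the payment is 20,000 × 0.0038542 / (1 − 1.0038542^−120) = €208.48.
Monthly savings = €215.82 − €208.48 = €7.34.
Break-even = €100.00 / €7.34 = 13.62 → 14 months.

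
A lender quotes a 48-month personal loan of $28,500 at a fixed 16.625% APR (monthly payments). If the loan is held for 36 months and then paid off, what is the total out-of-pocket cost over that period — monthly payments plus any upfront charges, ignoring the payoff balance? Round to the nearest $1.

Monthly rate = 16.625%/12 = 0.0138542; payment = 28,500 × 0.0138542 / (1 − (1+0.0138542)^−48) = $816.85.
Total outlay = 36 × $816.85 = $29,406.60.

$29,407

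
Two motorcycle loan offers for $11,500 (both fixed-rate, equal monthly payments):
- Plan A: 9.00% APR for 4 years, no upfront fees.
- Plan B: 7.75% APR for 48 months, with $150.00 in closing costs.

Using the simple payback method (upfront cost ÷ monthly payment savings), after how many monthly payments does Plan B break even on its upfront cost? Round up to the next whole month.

Plan A: monthly rate = 9%/12 = 0.0075000; payment = 11,500 × 0.0075000 / (1 − (1+0.0075000)^−48) = $286.18.
Plan B: at 7.75% the monthly rate is 0.0064583, so the payment is 11,500 × 0.0064583 / (1 − 1.0064583^−48) = $279.40.
Monthly savings = $286.18 − $279.40 = $6.78.
Break-even = $150.00 / $6.78 = 22.12 → 23 months.

23 months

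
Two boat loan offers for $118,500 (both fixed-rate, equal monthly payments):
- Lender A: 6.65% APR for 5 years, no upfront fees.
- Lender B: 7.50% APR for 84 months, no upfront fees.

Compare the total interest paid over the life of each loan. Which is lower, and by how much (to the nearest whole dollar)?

Lender A: at 6.65% the monthly rate is 0.0055417, so the payment is 118,500 × 0.0055417 / (1 − 1.0055417^−60) = $2,326.92.
Total interest on Lender A = 60 × $2,326.92 − $118,500 = $21,115.20.
Lender B: monthly rate = 7.5%/12 = 0.0062500; payment = 118,500 × 0.0062500 / (1 − (1+0.0062500)^−84) = $1,817.59.
Total interest on Lender B = 84 × $1,817.59 − $118,500 = $34,177.56.
Lender A is lower by $13,062.36.

Lender A by $13,062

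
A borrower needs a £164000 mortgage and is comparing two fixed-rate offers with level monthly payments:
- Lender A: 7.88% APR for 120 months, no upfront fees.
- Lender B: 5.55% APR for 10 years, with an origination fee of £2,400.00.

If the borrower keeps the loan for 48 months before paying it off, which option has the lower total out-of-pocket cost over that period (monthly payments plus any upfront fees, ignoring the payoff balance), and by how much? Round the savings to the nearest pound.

Lender B by £6,984

Lender A: at 7.88% the monthly rate is 0.0065667, so the payment is 164,000 × 0.0065667 / (1 − 1.0065667^−120) = £1,979.39.
Lender B: monthly rate = 5.55%/12 = 0.0046250; payment = 164,000 × 0.0046250 / (1 − (1+0.0046250)^−120) = £1,783.90.
Over 48 months: Lender A costs 48 × £1,979.39 = £95,010.72; Lender B costs 48 × £1,783.90 + £2,400.00 = £88,027.20.
Lender B is cheaper by £95,010.72 − £88,027.20 = £6,983.52.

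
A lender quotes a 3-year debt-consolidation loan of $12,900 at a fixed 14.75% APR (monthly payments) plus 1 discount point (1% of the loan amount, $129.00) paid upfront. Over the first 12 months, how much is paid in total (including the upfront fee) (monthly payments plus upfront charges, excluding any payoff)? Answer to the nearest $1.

$5,476

Monthly rate = 14.75%/12 = 0.0122917; payment = 12,900 × 0.0122917 / (1 − (1+0.0122917)^−36) = $445.61.
Total outlay = 12 × $445.61 + $129.00 = $5,476.32.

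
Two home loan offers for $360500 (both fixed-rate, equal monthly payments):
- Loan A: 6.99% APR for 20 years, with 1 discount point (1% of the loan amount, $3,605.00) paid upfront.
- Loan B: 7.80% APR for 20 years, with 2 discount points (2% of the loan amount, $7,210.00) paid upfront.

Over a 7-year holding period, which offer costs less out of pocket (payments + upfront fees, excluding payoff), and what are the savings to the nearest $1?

Loan A: at 6.99% the monthly rate is 0.0058250, so the payment is 360,500 × 0.0058250 / (1 − 1.0058250^−240) = $2,792.79.
Loan B: at 7.80% the monthly rate is 0.0065000, so the payment is 360,500 × 0.0065000 / (1 − 1.0065000^−240) = $2,970.65.
Over 84 months: Loan A costs 84 × $2,792.79 + $3,605.00 = $238,199.36; Loan B costs 84 × $2,970.65 + $7,210.00 = $256,744.60.
Loan A is cheaper by $256,744.60 − $238,199.36 = $18,545.24.

Loan A by $18,545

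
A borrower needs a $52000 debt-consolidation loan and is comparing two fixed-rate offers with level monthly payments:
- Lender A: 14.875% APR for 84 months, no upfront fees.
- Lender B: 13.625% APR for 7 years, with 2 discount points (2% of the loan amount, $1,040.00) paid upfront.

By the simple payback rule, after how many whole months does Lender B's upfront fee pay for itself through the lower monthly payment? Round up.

Lender A: at 14.875% the monthly rate is 0.0123958, so the payment is 52,000 × 0.0123958 / (1 − 1.0123958^−84) = $999.79.
Lender B: monthly rate = 13.625%/12 = 0.0113542; payment = 52,000 × 0.0113542 / (1 − (1+0.0113542)^−84) = $963.74.
Monthly savings = $999.79 − $963.74 = $36.05.
Break-even = $1,040.00 / $36.05 = 28.85 → 29 months.

29 months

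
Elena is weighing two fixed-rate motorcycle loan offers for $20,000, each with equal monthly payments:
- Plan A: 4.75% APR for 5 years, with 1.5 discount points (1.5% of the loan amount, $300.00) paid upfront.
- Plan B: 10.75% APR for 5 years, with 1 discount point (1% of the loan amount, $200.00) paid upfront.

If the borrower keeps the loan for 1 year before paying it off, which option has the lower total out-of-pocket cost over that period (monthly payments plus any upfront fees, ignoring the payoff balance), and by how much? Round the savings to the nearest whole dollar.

Plan A: at 4.75% the monthly rate is 0.0039583, so the payment is 20,000 × 0.0039583 / (1 − 1.0039583^−60) = $375.14.
Plan B: at 10.75% the monthly rate is 0.0089583, so the payment is 20,000 × 0.0089583 / (1 − 1.0089583^−60) = $432.36.
Over 12 months: Plan A costs 12 × $375.14 + $300.00 = $4,801.68; Plan B costs 12 × $432.36 + $200.00 = $5,388.32.
Plan A is cheaper by $5,388.32 − $4,801.68 = $586.64.

Plan A by $587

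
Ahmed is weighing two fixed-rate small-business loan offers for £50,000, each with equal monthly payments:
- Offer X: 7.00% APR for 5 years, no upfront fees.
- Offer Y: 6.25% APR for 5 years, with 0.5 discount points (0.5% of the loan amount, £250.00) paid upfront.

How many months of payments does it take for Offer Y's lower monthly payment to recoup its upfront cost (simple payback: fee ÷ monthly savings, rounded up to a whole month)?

Offer X: monthly rate = 7%/12 = 0.0058333; payment = 50,000 × 0.0058333 / (1 − (1+0.0058333)^−60) = £990.06.
Offer Y: monthly rate = 6.25%/12 = 0.0052083; payment = 50,000 × 0.0052083 / (1 − (1+0.0052083)^−60) = £972.46.
Monthly savings = £990.06 − £972.46 = £17.60.
Break-even = £250.00 / £17.60 = 14.20 → 15 months.

15 months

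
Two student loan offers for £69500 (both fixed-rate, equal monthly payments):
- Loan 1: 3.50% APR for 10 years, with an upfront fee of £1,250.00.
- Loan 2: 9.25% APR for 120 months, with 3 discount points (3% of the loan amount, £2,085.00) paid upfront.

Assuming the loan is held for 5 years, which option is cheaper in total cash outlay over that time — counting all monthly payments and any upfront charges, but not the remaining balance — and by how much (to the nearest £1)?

Loan 1: monthly rate = 3.5%/12 = 0.0029167; payment = 69,500 × 0.0029167 / (1 − (1+0.0029167)^−120) = £687.26.
Loan 2: monthly rate = 9.25%/12 = 0.0077083; payment = 69,500 × 0.0077083 / (1 − (1+0.0077083)^−120) = £889.83.
Over 60 months: Loan 1 costs 60 × £687.26 + £1,250.00 = £42,485.60; Loan 2 costs 60 × £889.83 + £2,085.00 = £55,474.80.
Loan 1 is cheaper by £55,474.80 − £42,485.60 = £12,989.20.

Loan 1 by £12,989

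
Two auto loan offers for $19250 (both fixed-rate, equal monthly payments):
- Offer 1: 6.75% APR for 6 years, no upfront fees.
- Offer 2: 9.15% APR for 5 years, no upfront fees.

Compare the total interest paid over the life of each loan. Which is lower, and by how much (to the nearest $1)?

Offer 1 by $596

Offer 1: at 6.75% the monthly rate is 0.0056250, so the payment is 19,250 × 0.0056250 / (1 − 1.0056250^−72) = $325.89.
Total interest on Offer 1 = 72 × $325.89 − $19,250 = $4,214.08.
Offer 2: at 9.15% the monthly rate is 0.0076250, so the payment is 19,250 × 0.0076250 / (1 − 1.0076250^−60) = $401.00.
Total interest on Offer 2 = 60 × $401.00 − $19,250 = $4,810.00.
Offer 1 is lower by $595.92.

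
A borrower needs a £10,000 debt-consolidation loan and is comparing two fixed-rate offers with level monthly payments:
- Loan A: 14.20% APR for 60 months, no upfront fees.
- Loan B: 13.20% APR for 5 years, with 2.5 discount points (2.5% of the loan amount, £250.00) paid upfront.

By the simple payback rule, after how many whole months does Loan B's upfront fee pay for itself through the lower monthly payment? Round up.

49 months

Loan A: monthly rate = 14.2%/12 = 0.0118333; payment = 10,000 × 0.0118333 / (1 − (1+0.0118333)^−60) = £233.72.
Loan B: at 13.20% the monthly rate is 0.0110000, so the payment is 10,000 × 0.0110000 / (1 − 1.0110000^−60) = £228.56.
Monthly savings = £233.72 − £228.56 = £5.16.
Break-even = £250.00 / £5.16 = 48.45 → 49 months.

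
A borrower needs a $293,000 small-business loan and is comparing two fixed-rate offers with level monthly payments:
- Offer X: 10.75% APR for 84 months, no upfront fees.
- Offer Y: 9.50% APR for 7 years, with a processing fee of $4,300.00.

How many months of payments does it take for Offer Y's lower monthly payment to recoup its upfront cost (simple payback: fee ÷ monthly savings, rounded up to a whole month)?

23 months

Offer X: at 10.75% the monthly rate is 0.0089583, so the payment is 293,000 × 0.0089583 / (1 − 1.0089583^−84) = $4,978.44.
Offer Y: monthly rate = 9.5%/12 = 0.0079167; payment = 293,000 × 0.0079167 / (1 − (1+0.0079167)^−84) = $4,788.79.
Monthly savings = $4,978.44 − $4,788.79 = $189.65.
Break-even = $4,300.00 / $189.65 = 22.67 → 23 months.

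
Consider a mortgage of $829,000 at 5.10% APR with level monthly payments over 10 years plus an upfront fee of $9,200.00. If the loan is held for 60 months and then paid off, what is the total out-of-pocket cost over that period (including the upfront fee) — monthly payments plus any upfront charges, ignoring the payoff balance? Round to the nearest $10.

$539,200

Monthly rate = 5.1%/12 = 0.0042500; payment = 829,000 × 0.0042500 / (1 − (1+0.0042500)^−120) = $8,833.41.
Total outlay = 60 × $8,833.41 + $9,200.00 = $539,204.60.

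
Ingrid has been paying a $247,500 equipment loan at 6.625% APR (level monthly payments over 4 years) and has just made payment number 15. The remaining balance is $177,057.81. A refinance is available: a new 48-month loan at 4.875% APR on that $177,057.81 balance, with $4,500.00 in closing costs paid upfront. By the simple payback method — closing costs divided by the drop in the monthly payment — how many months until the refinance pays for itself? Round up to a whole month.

3 months

Current payment = 247,500 × 6.625%/12 / (1 − (1+0.0055208)^−48) = $5,883.73.
Refinanced payment = 177,057.81 × 0.0040625 / (1 − (1+0.0040625)^−48) = $4,067.50.
Monthly savings = $5,883.73 − $4,067.50 = $1,816.23.
Break-even = $4,500.00 / $1,816.23 = 2.48 → 3 months.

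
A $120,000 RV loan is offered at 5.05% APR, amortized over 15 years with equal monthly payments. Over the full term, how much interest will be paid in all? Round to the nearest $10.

$51,370

Monthly rate = 5.05%/12 = 0.0042083; payment = 120,000 × 0.0042083 / (1 − (1+0.0042083)^−180) = $952.08.
Total paid = 180 × $952.08 = $171,374.40; interest = $171,374.40 − $120,000 = $51,374.40.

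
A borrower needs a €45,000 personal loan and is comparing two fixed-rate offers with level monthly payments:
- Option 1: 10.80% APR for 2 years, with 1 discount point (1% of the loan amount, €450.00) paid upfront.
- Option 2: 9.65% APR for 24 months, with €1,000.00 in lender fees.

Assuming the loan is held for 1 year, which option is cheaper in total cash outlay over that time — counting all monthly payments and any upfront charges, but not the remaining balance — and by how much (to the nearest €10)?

Option 1: monthly rate = 10.8%/12 = 0.0090000; payment = 45,000 × 0.0090000 / (1 − (1+0.0090000)^−24) = €2,093.18.
Option 2: at 9.65% the monthly rate is 0.0080417, so the payment is 45,000 × 0.0080417 / (1 − 1.0080417^−24) = €2,069.26.
Over 12 months: Option 1 costs 12 × €2,093.18 + €450.00 = €25,568.16; Option 2 costs 12 × €2,069.26 + €1,000.00 = €25,831.12.
Option 1 is cheaper by €25,831.12 − €25,568.16 = €262.96.

Option 1 by €260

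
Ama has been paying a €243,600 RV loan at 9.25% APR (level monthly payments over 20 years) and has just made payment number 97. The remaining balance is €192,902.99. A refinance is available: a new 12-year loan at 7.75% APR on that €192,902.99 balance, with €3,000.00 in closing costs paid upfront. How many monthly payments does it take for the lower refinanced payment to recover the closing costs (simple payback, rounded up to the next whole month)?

18 months

Current payment = 243,600 × 9.25%/12 / (1 − (1+0.0077083)^−240) = €2,231.05.
Refinanced payment = 192,902.99 × 0.0064583 / (1 − (1+0.0064583)^−144) = €2,061.73.
Monthly savings = €2,231.05 − €2,061.73 = €169.32.
Break-even = €3,000.00 / €169.32 = 17.72 → 18 months.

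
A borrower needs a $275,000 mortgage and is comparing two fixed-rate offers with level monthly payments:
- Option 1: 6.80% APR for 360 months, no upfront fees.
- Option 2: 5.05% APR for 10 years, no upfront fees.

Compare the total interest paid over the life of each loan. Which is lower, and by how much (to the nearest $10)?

Option 1: at 6.80% the monthly rate is 0.0056667, so the payment is 275,000 × 0.0056667 / (1 − 1.0056667^−360) = $1,792.79.
Total interest on Option 1 = 360 × $1,792.79 − $275,000 = $370,404.40.
Option 2: monthly rate = 5.05%/12 = 0.0042083; payment = 275,000 × 0.0042083 / (1 − (1+0.0042083)^−120) = $2,923.53.
Total interest on Option 2 = 120 × $2,923.53 − $275,000 = $75,823.60.
Option 2 is lower by $294,580.80.

Option 2 by $294,580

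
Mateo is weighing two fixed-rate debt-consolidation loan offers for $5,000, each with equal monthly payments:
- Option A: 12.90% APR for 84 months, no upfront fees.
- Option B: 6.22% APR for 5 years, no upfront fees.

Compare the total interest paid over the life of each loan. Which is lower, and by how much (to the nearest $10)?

Option A: monthly rate = 12.9%/12 = 0.0107500; payment = 5,000 × 0.0107500 / (1 − (1+0.0107500)^−84) = $90.69.
Total interest on Option A = 84 × $90.69 − $5,000 = $2,617.96.
Option B: at 6.22% the monthly rate is 0.0051833, so the payment is 5,000 × 0.0051833 / (1 − 1.0051833^−60) = $97.18.
Total interest on Option B = 60 × $97.18 − $5,000 = $830.80.
Option B is lower by $1,787.16.

Option B by $1,790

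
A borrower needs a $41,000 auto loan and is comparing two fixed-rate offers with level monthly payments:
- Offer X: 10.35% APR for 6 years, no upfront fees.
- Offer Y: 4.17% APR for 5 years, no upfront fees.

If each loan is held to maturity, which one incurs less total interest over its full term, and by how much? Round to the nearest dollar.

Offer X: at 10.35% the monthly rate is 0.0086250, so the payment is 41,000 × 0.0086250 / (1 − 1.0086250^−72) = $766.82.
Total interest on Offer X = 72 × $766.82 − $41,000 = $14,211.04.
Offer Y: at 4.17% the monthly rate is 0.0034750, so the payment is 41,000 × 0.0034750 / (1 − 1.0034750^−60) = $758.23.
Total interest on Offer Y = 60 × $758.23 − $41,000 = $4,493.80.
Offer Y is lower by $9,717.24.

Offer Y by $9,717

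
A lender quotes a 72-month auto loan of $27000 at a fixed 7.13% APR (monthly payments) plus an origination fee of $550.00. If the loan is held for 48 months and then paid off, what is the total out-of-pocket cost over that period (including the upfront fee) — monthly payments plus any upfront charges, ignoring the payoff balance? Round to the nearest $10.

At 7.13% the monthly rate is 0.0059417, so the payment is 27,000 × 0.0059417 / (1 − 1.0059417^−72) = $462.01.
Total outlay = 48 × $462.01 + $550.00 = $22,726.48.

$22,730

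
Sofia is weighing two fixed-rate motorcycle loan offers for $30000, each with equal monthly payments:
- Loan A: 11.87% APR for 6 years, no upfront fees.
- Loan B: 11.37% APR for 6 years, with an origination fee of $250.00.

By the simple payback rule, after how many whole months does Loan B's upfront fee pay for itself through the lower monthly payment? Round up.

Loan A: at 11.87% the monthly rate is 0.0098917, so the payment is 30,000 × 0.0098917 / (1 − 1.0098917^−72) = $584.48.
Loan B: at 11.37% the monthly rate is 0.0094750, so the payment is 30,000 × 0.0094750 / (1 − 1.0094750^−72) = $576.72.
Monthly savings = $584.48 − $576.72 = $7.76.
Break-even = $250.00 / $7.76 = 32.22 → 33 months.

33 months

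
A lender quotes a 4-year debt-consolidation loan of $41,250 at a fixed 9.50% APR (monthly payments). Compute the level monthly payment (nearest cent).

Monthly rate = 9.5%/12 = 0.0079167; payment = 41,250 × 0.0079167 / (1 − (1+0.0079167)^−48) = $1,036.33.

$1,036.33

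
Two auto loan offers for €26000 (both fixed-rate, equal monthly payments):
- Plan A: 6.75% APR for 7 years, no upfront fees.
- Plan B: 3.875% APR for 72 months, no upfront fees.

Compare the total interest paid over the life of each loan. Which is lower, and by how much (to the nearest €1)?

Plan A: at 6.75% the monthly rate is 0.0056250, so the payment is 26,000 × 0.0056250 / (1 − 1.0056250^−84) = €389.24.
Total interest on Plan A = 84 × €389.24 − €26,000 = €6,696.16.
Plan B: at 3.875% the monthly rate is 0.0032292, so the payment is 26,000 × 0.0032292 / (1 − 1.0032292^−72) = €405.30.
Total interest on Plan B = 72 × €405.30 − €26,000 = €3,181.60.
Plan B is lower by €3,514.56.

Plan B by €3,515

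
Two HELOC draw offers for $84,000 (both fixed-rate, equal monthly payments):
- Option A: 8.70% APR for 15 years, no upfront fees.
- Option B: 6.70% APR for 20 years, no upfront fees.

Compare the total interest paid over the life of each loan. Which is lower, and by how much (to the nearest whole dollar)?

Option A by $2,020

Option A: monthly rate = 8.7%/12 = 0.0072500; payment = 84,000 × 0.0072500 / (1 − (1+0.0072500)^−180) = $837.06.
Total interest on Option A = 180 × $837.06 − $84,000 = $66,670.80.
Option B: at 6.70% the monthly rate is 0.0055833, so the payment is 84,000 × 0.0055833 / (1 − 1.0055833^−240) = $636.21.
Total interest on Option B = 240 × $636.21 − $84,000 = $68,690.40.
Option A is lower by $2,019.60.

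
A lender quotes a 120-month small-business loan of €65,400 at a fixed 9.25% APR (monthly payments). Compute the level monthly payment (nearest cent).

Monthly rate = 9.25%/12 = 0.0077083; payment = 65,400 × 0.0077083 / (1 − (1+0.0077083)^−120) = €837.33.

€837.33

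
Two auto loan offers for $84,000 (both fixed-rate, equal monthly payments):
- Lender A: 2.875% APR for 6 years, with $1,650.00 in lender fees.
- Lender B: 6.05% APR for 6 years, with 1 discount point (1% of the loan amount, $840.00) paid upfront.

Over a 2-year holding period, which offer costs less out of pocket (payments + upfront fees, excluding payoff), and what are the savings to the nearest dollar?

Lender A: monthly rate = 2.875%/12 = 0.0023958; payment = 84,000 × 0.0023958 / (1 − (1+0.0023958)^−72) = $1,271.58.
Lender B: at 6.05% the monthly rate is 0.0050417, so the payment is 84,000 × 0.0050417 / (1 − 1.0050417^−72) = $1,394.11.
Over 24 months: Lender A costs 24 × $1,271.58 + $1,650.00 = $32,167.92; Lender B costs 24 × $1,394.11 + $840.00 = $34,298.64.
Lender A is cheaper by $34,298.64 − $32,167.92 = $2,130.72.

Lender A by $2,131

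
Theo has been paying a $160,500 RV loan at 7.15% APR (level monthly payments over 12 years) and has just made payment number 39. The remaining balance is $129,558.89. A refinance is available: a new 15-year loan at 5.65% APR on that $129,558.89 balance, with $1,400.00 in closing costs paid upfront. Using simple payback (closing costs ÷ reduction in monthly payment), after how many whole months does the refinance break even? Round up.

3 months

Current payment = 160,500 × 7.15%/12 / (1 − (1+0.0059583)^−144) = $1,663.41.
Refinanced payment = 129,558.89 × 0.0047083 / (1 − (1+0.0047083)^−180) = $1,068.95.
Monthly savings = $1,663.41 − $1,068.95 = $594.46.
Break-even = $1,400.00 / $594.46 = 2.36 → 3 months.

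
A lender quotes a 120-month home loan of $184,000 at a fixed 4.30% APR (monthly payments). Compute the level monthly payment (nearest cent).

$1,889.26

At 4.30% the monthly rate is 0.0035833, so the payment is 184,000 × 0.0035833 / (1 − 1.0035833^−120) = $1,889.26.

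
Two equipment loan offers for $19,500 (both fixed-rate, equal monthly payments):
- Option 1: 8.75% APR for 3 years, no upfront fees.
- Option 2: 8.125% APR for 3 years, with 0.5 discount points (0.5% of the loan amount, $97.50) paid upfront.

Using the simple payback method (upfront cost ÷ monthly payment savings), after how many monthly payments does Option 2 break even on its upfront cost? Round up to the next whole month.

18 months

Option 1: at 8.75% the monthly rate is 0.0072917, so the payment is 19,500 × 0.0072917 / (1 − 1.0072917^−36) = $617.83.
Option 2: at 8.125% the monthly rate is 0.0067708, so the payment is 19,500 × 0.0067708 / (1 − 1.0067708^−36) = $612.18.
Monthly savings = $617.83 − $612.18 = $5.65.
Break-even = $97.50 / $5.65 = 17.26 → 18 months.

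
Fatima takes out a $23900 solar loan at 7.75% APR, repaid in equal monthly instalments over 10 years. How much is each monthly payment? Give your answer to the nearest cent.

$286.83

Monthly rate = 7.75%/12 = 0.0064583; payment = 23,900 × 0.0064583 / (1 − (1+0.0064583)^−120) = $286.83.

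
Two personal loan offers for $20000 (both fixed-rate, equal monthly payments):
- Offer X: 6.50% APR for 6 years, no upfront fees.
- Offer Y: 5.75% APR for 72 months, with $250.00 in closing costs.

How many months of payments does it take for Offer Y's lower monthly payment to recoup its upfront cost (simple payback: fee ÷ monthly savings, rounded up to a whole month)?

Offer X: at 6.50% the monthly rate is 0.0054167, so the payment is 20,000 × 0.0054167 / (1 − 1.0054167^−72) = $336.20.
Offer Y: at 5.75% the monthly rate is 0.0047917, so the payment is 20,000 × 0.0047917 / (1 − 1.0047917^−72) = $329.10.
Monthly savings = $336.20 − $329.10 = $7.10.
Break-even = $250.00 / $7.10 = 35.21 → 36 months.

36 months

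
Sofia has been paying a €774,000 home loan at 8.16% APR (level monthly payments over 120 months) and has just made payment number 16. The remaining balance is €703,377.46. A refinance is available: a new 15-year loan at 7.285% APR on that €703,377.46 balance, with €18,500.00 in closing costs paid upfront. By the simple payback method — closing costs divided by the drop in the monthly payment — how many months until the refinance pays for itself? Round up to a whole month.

7 months

Current payment = 774,000 × 8.16%/12 / (1 − (1+0.0068000)^−120) = €9,456.32.
Refinanced payment = 703,377.46 × 0.0060708 / (1 − (1+0.0060708)^−180) = €6,434.76.
Monthly savings = €9,456.32 − €6,434.76 = €3,021.56.
Break-even = €18,500.00 / €3,021.56 = 6.12 → 7 months.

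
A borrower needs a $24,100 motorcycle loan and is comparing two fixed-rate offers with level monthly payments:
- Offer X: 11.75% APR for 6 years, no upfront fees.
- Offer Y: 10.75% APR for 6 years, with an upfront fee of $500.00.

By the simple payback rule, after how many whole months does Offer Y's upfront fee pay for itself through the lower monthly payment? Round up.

Offer X: monthly rate = 11.75%/12 = 0.0097917; payment = 24,100 × 0.0097917 / (1 − (1+0.0097917)^−72) = $468.03.
Offer Y: at 10.75% the monthly rate is 0.0089583, so the payment is 24,100 × 0.0089583 / (1 − 1.0089583^−72) = $455.64.
Monthly savings = $468.03 − $455.64 = $12.39.
Break-even = $500.00 / $12.39 = 40.36 → 41 months.

41 months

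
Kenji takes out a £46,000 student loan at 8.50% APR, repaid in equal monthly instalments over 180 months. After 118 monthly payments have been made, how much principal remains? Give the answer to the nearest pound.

With monthly rate i = 8.5%/12 = 0.0070833, the balance after k of n payments is P · [(1+i)^n − (1+i)^k] / [(1+i)^n − 1].
(1+0.0070833)^180 = 3.56265334 and (1+0.0070833)^118 = 2.29994911, so the balance is 46,000 × (3.56265334 − 2.29994911) / (3.56265334 − 1) = £22,665.72.

£22,666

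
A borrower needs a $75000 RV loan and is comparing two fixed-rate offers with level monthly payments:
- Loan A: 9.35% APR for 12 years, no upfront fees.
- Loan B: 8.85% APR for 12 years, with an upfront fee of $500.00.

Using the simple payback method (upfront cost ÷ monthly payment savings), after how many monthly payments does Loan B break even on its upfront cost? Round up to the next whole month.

24 months

Loan A: at 9.35% the monthly rate is 0.0077917, so the payment is 75,000 × 0.0077917 / (1 − 1.0077917^−144) = $868.37.
Loan B: at 8.85% the monthly rate is 0.0073750, so the payment is 75,000 × 0.0073750 / (1 − 1.0073750^−144) = $847.20.
Monthly savings = $868.37 − $847.20 = $21.17.
Break-even = $500.00 / $21.17 = 23.62 → 24 months.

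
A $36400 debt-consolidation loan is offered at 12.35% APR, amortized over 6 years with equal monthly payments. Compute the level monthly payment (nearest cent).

Monthly rate = 12.35%/12 = 0.0102917; payment = 36,400 × 0.0102917 / (1 − (1+0.0102917)^−72) = $718.27.

$718.27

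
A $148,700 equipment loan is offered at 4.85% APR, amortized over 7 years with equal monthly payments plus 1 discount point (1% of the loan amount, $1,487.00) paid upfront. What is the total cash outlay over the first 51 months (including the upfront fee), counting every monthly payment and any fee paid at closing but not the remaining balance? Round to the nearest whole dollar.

$108,141

Monthly rate = 4.85%/12 = 0.0040417; payment = 148,700 × 0.0040417 / (1 − (1+0.0040417)^−84) = $2,091.25.
Total outlay = 51 × $2,091.25 + $1,487.00 = $108,140.75.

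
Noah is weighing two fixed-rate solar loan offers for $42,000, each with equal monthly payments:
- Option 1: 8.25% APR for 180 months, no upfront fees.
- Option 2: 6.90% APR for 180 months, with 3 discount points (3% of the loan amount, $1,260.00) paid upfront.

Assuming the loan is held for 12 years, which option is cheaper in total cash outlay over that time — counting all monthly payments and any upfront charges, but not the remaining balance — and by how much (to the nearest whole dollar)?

Option 2 by $3,391

Option 1: monthly rate = 8.25%/12 = 0.0068750; payment = 42,000 × 0.0068750 / (1 − (1+0.0068750)^−180) = $407.46.
Option 2: monthly rate = 6.9%/12 = 0.0057500; payment = 42,000 × 0.0057500 / (1 − (1+0.0057500)^−180) = $375.16.
Over 144 months: Option 1 costs 144 × $407.46 = $58,674.24; Option 2 costs 144 × $375.16 + $1,260.00 = $55,283.04.
Option 2 is cheaper by $58,674.24 − $55,283.04 = $3,391.20.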